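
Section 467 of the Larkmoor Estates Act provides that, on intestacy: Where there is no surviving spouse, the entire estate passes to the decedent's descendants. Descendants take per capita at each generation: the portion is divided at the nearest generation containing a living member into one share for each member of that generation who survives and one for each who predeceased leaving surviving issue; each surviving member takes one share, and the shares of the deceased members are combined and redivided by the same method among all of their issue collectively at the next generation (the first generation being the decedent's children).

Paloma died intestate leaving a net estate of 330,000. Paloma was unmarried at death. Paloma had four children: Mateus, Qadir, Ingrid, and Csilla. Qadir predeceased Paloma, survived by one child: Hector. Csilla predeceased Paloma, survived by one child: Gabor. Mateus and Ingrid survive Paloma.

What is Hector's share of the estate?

The entire 330,000 passes to the descendants.
That amount (330,000) is divided at the children's generation into 4 shares of 82,500. Mateus and Ingrid each take 82,500. The 2 shares of the deceased (Qadir and Csilla) are combined into a pool of 165,000.
That pool (165,000) is divided at the grandchildren's generation equally among Hector and Gabor: 82,500 each.

Hector receives 82,500.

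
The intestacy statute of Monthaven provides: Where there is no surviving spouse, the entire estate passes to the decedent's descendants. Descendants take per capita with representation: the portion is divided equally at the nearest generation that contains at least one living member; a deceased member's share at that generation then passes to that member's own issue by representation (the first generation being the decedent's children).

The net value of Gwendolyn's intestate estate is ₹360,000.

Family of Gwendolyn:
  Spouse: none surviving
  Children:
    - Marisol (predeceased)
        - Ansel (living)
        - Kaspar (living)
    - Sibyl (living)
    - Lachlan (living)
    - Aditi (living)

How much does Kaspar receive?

Kaspar receives ₹45,000.

The entire ₹360,000 passes to the descendants.
That amount (₹360,000) is divided into 4 shares of ₹90,000: Sibyl, Lachlan, and Aditi each take ₹90,000; Marisol's ₹90,000 share passes to Marisol's issue.
Marisol's share (₹90,000) is divided into 2 shares of ₹45,000: Ansel and Kaspar each take ₹45,000.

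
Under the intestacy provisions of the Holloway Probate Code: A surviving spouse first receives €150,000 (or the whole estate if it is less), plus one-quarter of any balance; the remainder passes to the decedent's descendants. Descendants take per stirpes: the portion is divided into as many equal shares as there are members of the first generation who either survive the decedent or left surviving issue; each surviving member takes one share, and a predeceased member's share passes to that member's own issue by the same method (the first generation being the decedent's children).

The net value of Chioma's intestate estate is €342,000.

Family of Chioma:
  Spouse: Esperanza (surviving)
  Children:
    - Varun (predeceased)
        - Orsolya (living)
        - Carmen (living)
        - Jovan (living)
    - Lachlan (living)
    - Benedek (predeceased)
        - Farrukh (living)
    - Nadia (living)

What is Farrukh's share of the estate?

Farrukh receives €36,000.

Esperanza first takes €150,000, leaving a balance of €192,000. Esperanza then takes one-quarter of the balance (€48,000), for a total of €198,000. The remaining €144,000 passes to the descendants.
The descendants' portion (€144,000) is divided into 4 shares of €36,000: Lachlan and Nadia each take €36,000; Varun's €36,000 share passes to Varun's issue; Benedek's €36,000 share passes to Benedek's issue.
Varun's share (€36,000) is divided into 3 shares of €12,000: Orsolya, Carmen, and Jovan each take €12,000.
Benedek's share (€36,000) passes entirely to Farrukh.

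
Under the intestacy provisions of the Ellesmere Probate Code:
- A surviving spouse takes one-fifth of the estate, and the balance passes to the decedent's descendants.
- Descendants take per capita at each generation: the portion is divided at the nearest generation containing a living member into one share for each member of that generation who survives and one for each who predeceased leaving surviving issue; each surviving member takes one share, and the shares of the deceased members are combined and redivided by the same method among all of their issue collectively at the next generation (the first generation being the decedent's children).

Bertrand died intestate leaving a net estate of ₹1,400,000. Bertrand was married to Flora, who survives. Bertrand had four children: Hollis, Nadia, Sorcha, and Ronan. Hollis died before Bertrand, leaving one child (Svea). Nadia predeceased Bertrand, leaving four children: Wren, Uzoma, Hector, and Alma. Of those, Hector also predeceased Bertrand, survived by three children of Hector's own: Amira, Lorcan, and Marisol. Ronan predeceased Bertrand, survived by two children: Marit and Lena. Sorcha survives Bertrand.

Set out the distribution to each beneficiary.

Flora: ₹280,000; Svea: ₹120,000; Wren: ₹120,000; Uzoma: ₹120,000; Amira: ₹40,000; Lorcan: ₹40,000; Marisol: ₹40,000; Alma: ₹120,000; Sorcha: ₹280,000; Marit: ₹120,000; Lena: ₹120,000

Flora takes one-fifth of ₹1,400,000 = ₹280,000. The remaining ₹1,120,000 passes to the descendants.
The descendants' portion (₹1,120,000) is divided at the children's generation into 4 shares of ₹280,000. Sorcha takes ₹280,000. The 3 shares of the deceased (Hollis, Nadia, and Ronan) are combined into a pool of ₹840,000.
That pool (₹840,000) is divided at the grandchildren's generation into 7 shares of ₹120,000. Svea, Wren, Uzoma, Alma, Marit, and Lena each take ₹120,000. The remaining share for the deceased Hector (₹120,000) is carried to the next generation.
That pool (₹120,000) is divided at the great-grandchildren's generation equally among Amira, Lorcan, and Marisol: ₹40,000 each.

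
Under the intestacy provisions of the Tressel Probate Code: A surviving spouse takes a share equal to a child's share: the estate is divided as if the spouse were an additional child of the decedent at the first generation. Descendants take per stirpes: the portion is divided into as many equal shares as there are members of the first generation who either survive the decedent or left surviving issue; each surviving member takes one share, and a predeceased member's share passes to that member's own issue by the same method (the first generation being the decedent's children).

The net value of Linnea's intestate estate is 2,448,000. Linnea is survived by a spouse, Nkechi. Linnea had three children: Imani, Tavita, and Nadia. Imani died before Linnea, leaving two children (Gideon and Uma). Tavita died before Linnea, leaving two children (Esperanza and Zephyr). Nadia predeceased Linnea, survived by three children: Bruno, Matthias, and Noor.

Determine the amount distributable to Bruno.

The spouse counts as an additional share at the children's level, so there are 4 primary shares of 612,000. Nkechi takes one such share (612,000).
The children's combined portion (1,836,000) is divided into 3 shares of 612,000: Imani's 612,000 share passes to Imani's issue; Tavita's 612,000 share passes to Tavita's issue; Nadia's 612,000 share passes to Nadia's issue.
Imani's share (612,000) is divided into 2 shares of 306,000: Gideon and Uma each take 306,000.
Tavita's share (612,000) is divided into 2 shares of 306,000: Esperanza and Zephyr each take 306,000.
Nadia's share (612,000) is divided into 3 shares of 204,000: Bruno, Matthias, and Noor each take 204,000.

Bruno receives 204,000.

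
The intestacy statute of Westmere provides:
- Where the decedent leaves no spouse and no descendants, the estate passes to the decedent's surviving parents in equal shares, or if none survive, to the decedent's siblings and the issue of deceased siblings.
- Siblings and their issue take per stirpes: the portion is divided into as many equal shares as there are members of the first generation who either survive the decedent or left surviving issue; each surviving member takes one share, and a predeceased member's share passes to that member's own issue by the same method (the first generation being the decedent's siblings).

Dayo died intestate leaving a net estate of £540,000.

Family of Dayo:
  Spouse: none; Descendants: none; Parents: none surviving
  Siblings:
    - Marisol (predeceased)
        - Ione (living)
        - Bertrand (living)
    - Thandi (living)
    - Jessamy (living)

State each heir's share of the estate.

The entire £540,000 passes to the siblings and their issue.
That amount (£540,000) is divided into 3 shares of £180,000: Thandi and Jessamy each take £180,000; Marisol's £180,000 share passes to Marisol's issue.
Marisol's share (£180,000) is divided into 2 shares of £90,000: Ione and Bertrand each take £90,000.

Ione: £90,000; Bertrand: £90,000; Thandi: £180,000; Jessamy: £180,000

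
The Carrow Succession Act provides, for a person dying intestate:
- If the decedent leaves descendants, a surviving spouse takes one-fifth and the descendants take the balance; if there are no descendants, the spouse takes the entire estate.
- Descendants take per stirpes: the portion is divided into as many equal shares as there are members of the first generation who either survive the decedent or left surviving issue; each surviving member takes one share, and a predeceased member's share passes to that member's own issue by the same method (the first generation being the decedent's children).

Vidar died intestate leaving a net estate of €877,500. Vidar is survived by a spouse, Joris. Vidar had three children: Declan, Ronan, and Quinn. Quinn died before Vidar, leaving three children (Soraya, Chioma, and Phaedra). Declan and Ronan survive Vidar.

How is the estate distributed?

Joris: €175,500; Declan: €234,000; Ronan: €234,000; Soraya: €78,000; Chioma: €78,000; Phaedra: €78,000

Joris takes one-fifth of €877,500 = €175,500. The remaining €702,000 passes to the descendants.
The descendants' portion (€702,000) is divided into 3 shares of €234,000: Declan and Ronan each take €234,000; Quinn's €234,000 share passes to Quinn's issue.
Quinn's share (€234,000) is divided into 3 shares of €78,000: Soraya, Chioma, and Phaedra each take €78,000.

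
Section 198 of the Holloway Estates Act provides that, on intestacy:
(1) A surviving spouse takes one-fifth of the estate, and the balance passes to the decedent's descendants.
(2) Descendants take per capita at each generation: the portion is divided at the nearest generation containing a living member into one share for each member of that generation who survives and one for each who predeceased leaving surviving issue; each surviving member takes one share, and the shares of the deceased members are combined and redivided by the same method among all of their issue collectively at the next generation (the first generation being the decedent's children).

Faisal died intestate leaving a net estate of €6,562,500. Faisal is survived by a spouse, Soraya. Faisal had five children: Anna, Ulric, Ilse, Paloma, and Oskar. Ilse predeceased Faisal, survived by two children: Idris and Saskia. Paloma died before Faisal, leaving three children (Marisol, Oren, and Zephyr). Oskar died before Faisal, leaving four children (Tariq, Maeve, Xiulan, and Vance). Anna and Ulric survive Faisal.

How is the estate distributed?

Soraya: €1,312,500; Anna: €1,050,000; Ulric: €1,050,000; Idris: €350,000; Saskia: €350,000; Marisol: €350,000; Oren: €350,000; Zephyr: €350,000; Tariq: €350,000; Maeve: €350,000; Xiulan: €350,000; Vance: €350,000

Soraya takes one-fifth of €6,562,500 = €1,312,500. The remaining €5,250,000 passes to the descendants.
The descendants' portion (€5,250,000) is divided at the children's generation into 5 shares of €1,050,000. Anna and Ulric each take €1,050,000. The 3 shares of the deceased (Ilse, Paloma, and Oskar) are combined into a pool of €3,150,000.
That pool (€3,150,000) is divided at the grandchildren's generation equally among Idris, Saskia, Marisol, Oren, Zephyr, Tariq, Maeve, Xiulan, and Vance: €350,000 each.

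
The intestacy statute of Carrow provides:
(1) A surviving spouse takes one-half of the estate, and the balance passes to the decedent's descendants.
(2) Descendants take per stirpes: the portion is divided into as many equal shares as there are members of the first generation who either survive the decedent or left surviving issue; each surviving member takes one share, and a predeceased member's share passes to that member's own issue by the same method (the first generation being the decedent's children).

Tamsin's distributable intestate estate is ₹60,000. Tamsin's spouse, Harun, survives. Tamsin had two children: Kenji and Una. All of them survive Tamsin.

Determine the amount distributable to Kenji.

Harun takes one-half of ₹60,000 = ₹30,000. The remaining ₹30,000 passes to the descendants.
The descendants' portion (₹30,000) is divided into 2 shares of ₹15,000: Kenji and Una each take ₹15,000.

Kenji receives ₹15,000.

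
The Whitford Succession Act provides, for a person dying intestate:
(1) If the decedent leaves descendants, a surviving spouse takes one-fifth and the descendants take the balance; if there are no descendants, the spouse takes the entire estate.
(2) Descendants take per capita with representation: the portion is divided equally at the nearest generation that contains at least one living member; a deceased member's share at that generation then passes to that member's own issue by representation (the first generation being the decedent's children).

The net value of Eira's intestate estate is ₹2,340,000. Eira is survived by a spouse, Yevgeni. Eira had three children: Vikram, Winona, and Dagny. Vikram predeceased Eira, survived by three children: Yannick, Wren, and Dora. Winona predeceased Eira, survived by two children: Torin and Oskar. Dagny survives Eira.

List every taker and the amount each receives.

Yevgeni takes one-fifth of ₹2,340,000 = ₹468,000. The remaining ₹1,872,000 passes to the descendants.
The descendants' portion (₹1,872,000) is divided into 3 shares of ₹624,000: Dagny takes ₹624,000; Vikram's ₹624,000 share passes to Vikram's issue; Winona's ₹624,000 share passes to Winona's issue.
Vikram's share (₹624,000) is divided into 3 shares of ₹208,000: Yannick, Wren, and Dora each take ₹208,000.
Winona's share (₹624,000) is divided into 2 shares of ₹312,000: Torin and Oskar each take ₹312,000.

Yevgeni: ₹468,000; Yannick: ₹208,000; Wren: ₹208,000; Dora: ₹208,000; Torin: ₹312,000; Oskar: ₹312,000; Dagny: ₹624,000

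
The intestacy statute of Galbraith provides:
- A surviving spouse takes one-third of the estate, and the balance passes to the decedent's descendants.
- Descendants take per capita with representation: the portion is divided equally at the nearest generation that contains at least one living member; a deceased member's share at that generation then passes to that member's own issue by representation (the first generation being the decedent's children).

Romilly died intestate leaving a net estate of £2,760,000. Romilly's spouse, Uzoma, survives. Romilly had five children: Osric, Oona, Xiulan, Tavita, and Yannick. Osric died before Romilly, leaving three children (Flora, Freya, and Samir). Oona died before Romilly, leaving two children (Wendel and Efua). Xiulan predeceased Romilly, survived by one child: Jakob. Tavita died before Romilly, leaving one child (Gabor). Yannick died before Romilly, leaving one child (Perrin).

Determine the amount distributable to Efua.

Efua receives £230,000.

Uzoma takes one-third of £2,760,000 = £920,000. The remaining £1,840,000 passes to the descendants.
No child survives, so the initial division is made at the grandchildren's generation.
The descendants' portion (£1,840,000) is divided into 8 shares of £230,000: Flora, Freya, Samir, Wendel, Efua, Jakob, Gabor, and Perrin each take £230,000.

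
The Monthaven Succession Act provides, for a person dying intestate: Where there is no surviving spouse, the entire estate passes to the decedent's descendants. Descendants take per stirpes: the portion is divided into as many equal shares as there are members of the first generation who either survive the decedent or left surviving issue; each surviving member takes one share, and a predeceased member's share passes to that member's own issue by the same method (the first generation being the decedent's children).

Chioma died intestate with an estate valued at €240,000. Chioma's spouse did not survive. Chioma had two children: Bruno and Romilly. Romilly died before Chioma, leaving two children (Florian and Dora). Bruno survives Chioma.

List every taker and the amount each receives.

The entire €240,000 passes to the descendants.
That amount (€240,000) is divided into 2 shares of €120,000: Bruno takes €120,000; Romilly's €120,000 share passes to Romilly's issue.
Romilly's share (€120,000) is divided into 2 shares of €60,000: Florian and Dora each take €60,000.

Bruno: €120,000; Florian: €60,000; Dora: €60,000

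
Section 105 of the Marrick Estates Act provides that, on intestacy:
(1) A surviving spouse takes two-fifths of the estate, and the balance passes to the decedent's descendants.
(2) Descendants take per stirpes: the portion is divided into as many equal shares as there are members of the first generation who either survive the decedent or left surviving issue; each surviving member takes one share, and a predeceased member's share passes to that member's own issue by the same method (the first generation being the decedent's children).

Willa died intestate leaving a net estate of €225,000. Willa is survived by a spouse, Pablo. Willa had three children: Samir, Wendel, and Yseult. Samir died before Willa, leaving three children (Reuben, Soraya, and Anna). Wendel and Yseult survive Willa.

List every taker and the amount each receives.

Pablo: €90,000; Reuben: €15,000; Soraya: €15,000; Anna: €15,000; Wendel: €45,000; Yseult: €45,000

Pablo takes two-fifths of €225,000 = €90,000. The remaining €135,000 passes to the descendants.
The descendants' portion (€135,000) is divided into 3 shares of €45,000: Wendel and Yseult each take €45,000; Samir's €45,000 share passes to Samir's issue.
Samir's share (€45,000) is divided into 3 shares of €15,000: Reuben, Soraya, and Anna each take €15,000.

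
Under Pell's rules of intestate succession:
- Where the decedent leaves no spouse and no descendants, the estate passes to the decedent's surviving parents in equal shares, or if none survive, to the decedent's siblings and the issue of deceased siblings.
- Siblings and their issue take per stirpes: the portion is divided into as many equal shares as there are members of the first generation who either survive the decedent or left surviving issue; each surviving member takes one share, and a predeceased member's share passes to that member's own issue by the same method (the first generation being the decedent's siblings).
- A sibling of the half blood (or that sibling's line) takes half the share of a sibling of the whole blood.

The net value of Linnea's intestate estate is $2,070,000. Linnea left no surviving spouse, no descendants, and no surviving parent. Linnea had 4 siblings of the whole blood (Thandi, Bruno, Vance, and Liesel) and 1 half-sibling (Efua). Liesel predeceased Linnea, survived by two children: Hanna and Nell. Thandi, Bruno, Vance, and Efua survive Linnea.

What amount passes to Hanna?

The entire $2,070,000 passes to the siblings and their issue.
Counting each half-blood sibling's line as half a unit, there are 9/2 units in $2,070,000, so one unit is $460,000. Whole-blood lines (Thandi, Bruno, Vance, and Liesel) take $460,000 each; half-blood lines (Efua) take $230,000 each.
Liesel's share ($460,000) is divided into 2 shares of $230,000: Hanna and Nell each take $230,000.

Hanna receives $230,000.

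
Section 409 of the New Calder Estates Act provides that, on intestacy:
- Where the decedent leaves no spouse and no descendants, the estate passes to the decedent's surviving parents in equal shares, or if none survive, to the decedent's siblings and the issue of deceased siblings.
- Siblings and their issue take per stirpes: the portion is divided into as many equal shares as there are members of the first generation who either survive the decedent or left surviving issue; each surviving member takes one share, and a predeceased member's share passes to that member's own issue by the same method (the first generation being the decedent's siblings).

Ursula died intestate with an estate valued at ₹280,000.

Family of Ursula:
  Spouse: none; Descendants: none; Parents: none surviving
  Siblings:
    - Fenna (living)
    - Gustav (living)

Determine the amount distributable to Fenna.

Fenna receives ₹140,000.

The entire ₹280,000 passes to the siblings and their issue.
That amount (₹280,000) is divided into 2 shares of ₹140,000: Fenna and Gustav each take ₹140,000.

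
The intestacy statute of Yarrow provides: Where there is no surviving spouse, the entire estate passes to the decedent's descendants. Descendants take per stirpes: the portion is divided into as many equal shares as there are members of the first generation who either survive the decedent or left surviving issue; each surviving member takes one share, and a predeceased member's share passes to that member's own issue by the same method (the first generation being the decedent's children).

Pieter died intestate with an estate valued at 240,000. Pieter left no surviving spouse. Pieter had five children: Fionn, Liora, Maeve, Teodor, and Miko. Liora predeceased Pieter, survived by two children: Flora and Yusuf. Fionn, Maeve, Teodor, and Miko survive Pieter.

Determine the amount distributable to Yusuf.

The entire 240,000 passes to the descendants.
That amount (240,000) is divided into 5 shares of 48,000: Fionn, Maeve, Teodor, and Miko each take 48,000; Liora's 48,000 share passes to Liora's issue.
Liora's share (48,000) is divided into 2 shares of 24,000: Flora and Yusuf each take 24,000.

Yusuf receives 24,000.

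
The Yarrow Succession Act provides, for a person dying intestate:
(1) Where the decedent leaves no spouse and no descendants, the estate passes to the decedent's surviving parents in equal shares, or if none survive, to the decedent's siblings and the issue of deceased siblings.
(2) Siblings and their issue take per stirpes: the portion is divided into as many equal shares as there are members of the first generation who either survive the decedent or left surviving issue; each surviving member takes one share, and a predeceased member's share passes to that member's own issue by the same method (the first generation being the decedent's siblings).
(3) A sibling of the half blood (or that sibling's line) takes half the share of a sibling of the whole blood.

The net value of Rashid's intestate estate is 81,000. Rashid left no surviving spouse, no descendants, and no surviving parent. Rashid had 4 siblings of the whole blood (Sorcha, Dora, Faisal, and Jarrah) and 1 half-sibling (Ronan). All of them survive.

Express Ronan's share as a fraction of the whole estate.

Ronan receives 1/9 of the estate.

The entire 81,000 passes to the siblings and their issue.
Counting each half-blood sibling's line as half a unit, there are 9/2 units in 81,000, so one unit is 18,000. Whole-blood lines (Sorcha, Dora, Faisal, and Jarrah) take 18,000 each; half-blood lines (Ronan) take 9,000 each.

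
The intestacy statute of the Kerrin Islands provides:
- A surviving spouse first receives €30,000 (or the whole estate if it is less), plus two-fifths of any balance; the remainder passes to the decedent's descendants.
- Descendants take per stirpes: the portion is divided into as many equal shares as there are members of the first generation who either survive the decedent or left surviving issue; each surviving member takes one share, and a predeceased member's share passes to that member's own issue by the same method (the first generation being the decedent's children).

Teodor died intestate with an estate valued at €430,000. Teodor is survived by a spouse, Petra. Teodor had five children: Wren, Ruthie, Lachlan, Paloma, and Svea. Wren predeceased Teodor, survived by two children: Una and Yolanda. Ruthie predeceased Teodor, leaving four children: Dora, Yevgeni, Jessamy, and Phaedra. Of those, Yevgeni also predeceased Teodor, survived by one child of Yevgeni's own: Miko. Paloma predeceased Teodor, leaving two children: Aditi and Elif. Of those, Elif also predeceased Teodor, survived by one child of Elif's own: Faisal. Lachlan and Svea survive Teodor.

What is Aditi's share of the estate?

Aditi receives €24,000.

Petra first takes €30,000, leaving a balance of €400,000. Petra then takes two-fifths of the balance (€160,000), for a total of €190,000. The remaining €240,000 passes to the descendants.
The descendants' portion (€240,000) is divided into 5 shares of €48,000: Lachlan and Svea each take €48,000; Wren's €48,000 share passes to Wren's issue; Ruthie's €48,000 share passes to Ruthie's issue; Paloma's €48,000 share passes to Paloma's issue.
Wren's share (€48,000) is divided into 2 shares of €24,000: Una and Yolanda each take €24,000.
Ruthie's share (€48,000) is divided into 4 shares of €12,000: Dora, Jessamy, and Phaedra each take €12,000; Yevgeni's €12,000 share passes to Yevgeni's issue.
Yevgeni's share (€12,000) passes entirely to Miko.
Paloma's share (€48,000) is divided into 2 shares of €24,000: Aditi takes €24,000; Elif's €24,000 share passes to Elif's issue.
Elif's share (€24,000) passes entirely to Faisal.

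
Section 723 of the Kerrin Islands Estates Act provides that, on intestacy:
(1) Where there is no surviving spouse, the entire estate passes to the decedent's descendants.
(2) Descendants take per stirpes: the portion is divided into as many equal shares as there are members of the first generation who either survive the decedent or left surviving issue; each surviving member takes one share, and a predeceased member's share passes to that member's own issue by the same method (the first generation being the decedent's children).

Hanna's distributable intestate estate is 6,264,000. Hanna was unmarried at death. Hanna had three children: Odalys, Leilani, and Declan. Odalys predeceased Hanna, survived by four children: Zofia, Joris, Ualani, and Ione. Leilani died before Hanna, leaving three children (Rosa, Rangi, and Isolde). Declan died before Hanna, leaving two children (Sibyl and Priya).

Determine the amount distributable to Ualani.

Ualani receives 522,000.

The entire 6,264,000 passes to the descendants.
That amount (6,264,000) is divided into 3 shares of 2,088,000: Odalys's 2,088,000 share passes to Odalys's issue; Leilani's 2,088,000 share passes to Leilani's issue; Declan's 2,088,000 share passes to Declan's issue.
Odalys's share (2,088,000) is divided into 4 shares of 522,000: Zofia, Joris, Ualani, and Ione each take 522,000.
Leilani's share (2,088,000) is divided into 3 shares of 696,000: Rosa, Rangi, and Isolde each take 696,000.
Declan's share (2,088,000) is divided into 2 shares of 1,044,000: Sibyl and Priya each take 1,044,000.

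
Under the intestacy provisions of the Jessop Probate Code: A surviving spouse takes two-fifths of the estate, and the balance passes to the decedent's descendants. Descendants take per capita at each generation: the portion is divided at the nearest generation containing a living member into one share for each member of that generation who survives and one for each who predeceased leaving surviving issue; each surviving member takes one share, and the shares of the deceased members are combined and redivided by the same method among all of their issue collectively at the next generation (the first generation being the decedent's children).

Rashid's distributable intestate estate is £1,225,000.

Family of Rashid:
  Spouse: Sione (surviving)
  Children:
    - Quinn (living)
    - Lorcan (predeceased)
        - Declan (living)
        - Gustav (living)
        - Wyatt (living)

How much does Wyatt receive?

Wyatt receives £122,500.

Sione takes two-fifths of £1,225,000 = £490,000. The remaining £735,000 passes to the descendants.
The descendants' portion (£735,000) is divided at the children's generation into 2 shares of £367,500. Quinn takes £367,500. The remaining share for the deceased Lorcan (£367,500) is carried to the next generation.
That pool (£367,500) is divided at the grandchildren's generation equally among Declan, Gustav, and Wyatt: £122,500 each.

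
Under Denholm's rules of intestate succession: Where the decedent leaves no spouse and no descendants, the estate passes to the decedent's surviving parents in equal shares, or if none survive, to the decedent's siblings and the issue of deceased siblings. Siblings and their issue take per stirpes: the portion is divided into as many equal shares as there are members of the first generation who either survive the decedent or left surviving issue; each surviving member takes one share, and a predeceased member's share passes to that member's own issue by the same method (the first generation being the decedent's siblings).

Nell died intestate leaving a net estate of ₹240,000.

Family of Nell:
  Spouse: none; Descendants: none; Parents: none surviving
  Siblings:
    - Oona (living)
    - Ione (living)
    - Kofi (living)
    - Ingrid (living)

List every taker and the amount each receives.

Oona: ₹60,000; Ione: ₹60,000; Kofi: ₹60,000; Ingrid: ₹60,000

The entire ₹240,000 passes to the siblings and their issue.
That amount (₹240,000) is divided into 4 shares of ₹60,000: Oona, Ione, Kofi, and Ingrid each take ₹60,000.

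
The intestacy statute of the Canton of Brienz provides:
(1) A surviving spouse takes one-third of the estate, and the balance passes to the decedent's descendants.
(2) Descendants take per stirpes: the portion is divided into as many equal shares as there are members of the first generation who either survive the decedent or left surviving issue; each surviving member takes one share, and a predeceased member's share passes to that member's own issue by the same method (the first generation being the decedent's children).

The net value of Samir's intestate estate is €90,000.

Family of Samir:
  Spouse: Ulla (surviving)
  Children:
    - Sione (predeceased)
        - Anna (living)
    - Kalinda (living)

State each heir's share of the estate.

Ulla: €30,000; Anna: €30,000; Kalinda: €30,000

Ulla takes one-third of €90,000 = €30,000. The remaining €60,000 passes to the descendants.
The descendants' portion (€60,000) is divided into 2 shares of €30,000: Kalinda takes €30,000; Sione's €30,000 share passes to Sione's issue.
Sione's share (€30,000) passes entirely to Anna.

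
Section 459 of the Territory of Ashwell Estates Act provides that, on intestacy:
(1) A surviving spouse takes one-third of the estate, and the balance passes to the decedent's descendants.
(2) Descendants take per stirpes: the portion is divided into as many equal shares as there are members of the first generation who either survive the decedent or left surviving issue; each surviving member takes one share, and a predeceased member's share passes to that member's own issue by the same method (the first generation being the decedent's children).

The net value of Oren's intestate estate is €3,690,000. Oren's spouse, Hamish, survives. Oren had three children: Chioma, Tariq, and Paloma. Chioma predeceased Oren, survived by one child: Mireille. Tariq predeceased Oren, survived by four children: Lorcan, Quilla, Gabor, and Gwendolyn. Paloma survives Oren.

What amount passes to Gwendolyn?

Hamish takes one-third of €3,690,000 = €1,230,000. The remaining €2,460,000 passes to the descendants.
The descendants' portion (€2,460,000) is divided into 3 shares of €820,000: Paloma takes €820,000; Chioma's €820,000 share passes to Chioma's issue; Tariq's €820,000 share passes to Tariq's issue.
Chioma's share (€820,000) passes entirely to Mireille.
Tariq's share (€820,000) is divided into 4 shares of €205,000: Lorcan, Quilla, Gabor, and Gwendolyn each take €205,000.

Gwendolyn receives €205,000.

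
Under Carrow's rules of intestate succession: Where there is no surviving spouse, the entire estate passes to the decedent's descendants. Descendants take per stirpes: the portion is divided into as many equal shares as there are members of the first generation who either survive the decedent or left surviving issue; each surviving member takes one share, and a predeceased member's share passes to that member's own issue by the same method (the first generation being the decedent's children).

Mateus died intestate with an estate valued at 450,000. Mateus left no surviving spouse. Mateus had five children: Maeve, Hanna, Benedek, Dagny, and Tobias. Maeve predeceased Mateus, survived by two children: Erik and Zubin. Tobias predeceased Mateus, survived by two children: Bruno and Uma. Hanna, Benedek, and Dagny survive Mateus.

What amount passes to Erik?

Erik receives 45,000.

The entire 450,000 passes to the descendants.
That amount (450,000) is divided into 5 shares of 90,000: Hanna, Benedek, and Dagny each take 90,000; Maeve's 90,000 share passes to Maeve's issue; Tobias's 90,000 share passes to Tobias's issue.
Maeve's share (90,000) is divided into 2 shares of 45,000: Erik and Zubin each take 45,000.
Tobias's share (90,000) is divided into 2 shares of 45,000: Bruno and Uma each take 45,000.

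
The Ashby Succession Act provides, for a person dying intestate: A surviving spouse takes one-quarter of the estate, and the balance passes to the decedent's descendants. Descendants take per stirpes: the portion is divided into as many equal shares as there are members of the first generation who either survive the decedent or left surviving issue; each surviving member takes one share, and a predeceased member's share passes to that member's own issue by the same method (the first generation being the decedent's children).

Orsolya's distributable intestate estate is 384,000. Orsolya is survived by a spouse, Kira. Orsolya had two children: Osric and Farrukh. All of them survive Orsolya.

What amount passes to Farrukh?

Kira takes one-quarter of 384,000 = 96,000. The remaining 288,000 passes to the descendants.
The descendants' portion (288,000) is divided into 2 shares of 144,000: Osric and Farrukh each take 144,000.

Farrukh receives 144,000.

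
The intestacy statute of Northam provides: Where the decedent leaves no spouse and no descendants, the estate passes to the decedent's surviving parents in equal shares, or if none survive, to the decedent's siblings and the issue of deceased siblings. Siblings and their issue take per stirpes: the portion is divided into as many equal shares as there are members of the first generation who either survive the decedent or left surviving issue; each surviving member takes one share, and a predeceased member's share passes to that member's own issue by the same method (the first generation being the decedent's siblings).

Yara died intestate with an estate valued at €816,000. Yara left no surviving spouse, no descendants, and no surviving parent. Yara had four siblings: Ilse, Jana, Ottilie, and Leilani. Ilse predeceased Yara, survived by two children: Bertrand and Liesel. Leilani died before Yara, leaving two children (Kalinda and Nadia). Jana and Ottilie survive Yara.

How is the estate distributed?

Bertrand: €102,000; Liesel: €102,000; Jana: €204,000; Ottilie: €204,000; Kalinda: €102,000; Nadia: €102,000

The entire €816,000 passes to the siblings and their issue.
That amount (€816,000) is divided into 4 shares of €204,000: Jana and Ottilie each take €204,000; Ilse's €204,000 share passes to Ilse's issue; Leilani's €204,000 share passes to Leilani's issue.
Ilse's share (€204,000) is divided into 2 shares of €102,000: Bertrand and Liesel each take €102,000.
Leilani's share (€204,000) is divided into 2 shares of €102,000: Kalinda and Nadia each take €102,000.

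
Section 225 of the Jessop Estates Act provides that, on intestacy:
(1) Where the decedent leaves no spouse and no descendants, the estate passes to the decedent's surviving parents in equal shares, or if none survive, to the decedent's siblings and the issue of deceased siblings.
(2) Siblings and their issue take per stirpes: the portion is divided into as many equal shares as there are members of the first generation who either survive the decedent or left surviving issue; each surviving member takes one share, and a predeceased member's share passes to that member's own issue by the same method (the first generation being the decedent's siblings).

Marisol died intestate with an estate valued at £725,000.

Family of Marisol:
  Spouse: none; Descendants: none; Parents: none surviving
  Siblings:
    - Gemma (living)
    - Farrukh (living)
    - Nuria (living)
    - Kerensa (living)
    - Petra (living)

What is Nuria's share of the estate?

The entire £725,000 passes to the siblings and their issue.
That amount (£725,000) is divided into 5 shares of £145,000: Gemma, Farrukh, Nuria, Kerensa, and Petra each take £145,000.

Nuria receives £145,000.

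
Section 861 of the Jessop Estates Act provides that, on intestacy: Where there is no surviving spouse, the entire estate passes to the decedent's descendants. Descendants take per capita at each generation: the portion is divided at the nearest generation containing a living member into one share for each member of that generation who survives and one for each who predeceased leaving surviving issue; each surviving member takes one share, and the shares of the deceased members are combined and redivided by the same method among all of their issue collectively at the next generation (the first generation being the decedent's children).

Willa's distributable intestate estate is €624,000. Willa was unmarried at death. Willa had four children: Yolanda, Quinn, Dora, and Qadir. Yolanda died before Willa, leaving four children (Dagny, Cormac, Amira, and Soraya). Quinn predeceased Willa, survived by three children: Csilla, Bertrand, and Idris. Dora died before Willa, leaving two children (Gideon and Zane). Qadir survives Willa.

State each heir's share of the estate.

The entire €624,000 passes to the descendants.
That amount (€624,000) is divided at the children's generation into 4 shares of €156,000. Qadir takes €156,000. The 3 shares of the deceased (Yolanda, Quinn, and Dora) are combined into a pool of €468,000.
That pool (€468,000) is divided at the grandchildren's generation equally among Dagny, Cormac, Amira, Soraya, Csilla, Bertrand, Idris, Gideon, and Zane: €52,000 each.

Dagny: €52,000; Cormac: €52,000; Amira: €52,000; Soraya: €52,000; Csilla: €52,000; Bertrand: €52,000; Idris: €52,000; Gideon: €52,000; Zane: €52,000; Qadir: €156,000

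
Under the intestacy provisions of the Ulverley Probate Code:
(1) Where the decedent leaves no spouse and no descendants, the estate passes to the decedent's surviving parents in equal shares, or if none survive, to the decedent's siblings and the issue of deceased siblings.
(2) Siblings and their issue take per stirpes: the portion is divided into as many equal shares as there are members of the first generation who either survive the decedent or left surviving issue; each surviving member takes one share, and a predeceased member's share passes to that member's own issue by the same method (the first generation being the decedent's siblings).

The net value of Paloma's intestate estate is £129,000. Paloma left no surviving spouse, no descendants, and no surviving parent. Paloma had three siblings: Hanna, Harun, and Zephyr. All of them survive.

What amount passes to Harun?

The entire £129,000 passes to the siblings and their issue.
That amount (£129,000) is divided into 3 shares of £43,000: Hanna, Harun, and Zephyr each take £43,000.

Harun receives £43,000.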